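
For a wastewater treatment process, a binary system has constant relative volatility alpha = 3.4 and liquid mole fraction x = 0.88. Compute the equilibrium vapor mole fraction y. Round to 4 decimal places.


y = alpha*x / (1 + (alpha-1)*x)
y = 3.4*0.88 / (1 + (3.4-1)*0.88)
y = 2.992 / (1 + 2.112)
y = 2.992 / 3.112
y = 0.9614


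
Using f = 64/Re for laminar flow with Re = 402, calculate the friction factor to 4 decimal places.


f = 64 / Re
f = 64 / 402
f = 0.1592


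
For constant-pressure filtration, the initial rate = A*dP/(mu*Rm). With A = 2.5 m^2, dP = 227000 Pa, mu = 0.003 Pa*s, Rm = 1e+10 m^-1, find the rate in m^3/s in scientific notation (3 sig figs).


rate = A * dP / (mu * Rm)
rate = 2.5 * 227000 / (0.003 * 1e+10)
rate = 567500.0 / 3.000e+07
rate = 1.89e-02 m^3/s


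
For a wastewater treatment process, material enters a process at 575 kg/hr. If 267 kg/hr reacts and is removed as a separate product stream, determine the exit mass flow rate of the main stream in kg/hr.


Steady-state mass balance on the main outlet: F_out = F_in - F_removed
F_out = 575 - 267
F_out = 308 kg/hr


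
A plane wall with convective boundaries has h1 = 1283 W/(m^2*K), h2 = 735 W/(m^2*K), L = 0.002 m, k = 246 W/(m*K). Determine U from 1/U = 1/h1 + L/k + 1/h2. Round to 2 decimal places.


1/U = 1/h1 + L/k + 1/h2
1/U = 1/1283 + 0.002/246 + 1/735
1/U = 0.0007794232 + 8.1301e-06 + 0.0013605442
1/U = 0.0021480975
U = 465.53 W/(m^2*K)


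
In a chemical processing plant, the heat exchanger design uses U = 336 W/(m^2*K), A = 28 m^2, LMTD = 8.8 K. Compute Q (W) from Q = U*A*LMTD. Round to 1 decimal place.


Q = U * A * LMTD
Q = 336 * 28 * 8.8
Q = 82790.4 W


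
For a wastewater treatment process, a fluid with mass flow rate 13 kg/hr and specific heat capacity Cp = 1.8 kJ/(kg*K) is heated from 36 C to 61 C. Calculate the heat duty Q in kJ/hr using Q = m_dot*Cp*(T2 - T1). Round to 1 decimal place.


Q = m_dot * Cp * (T2 - T1)
Q = 13 * 1.8 * (61 - 36)
Q = 13 * 1.8 * 25
Q = 585.0 kJ/hr


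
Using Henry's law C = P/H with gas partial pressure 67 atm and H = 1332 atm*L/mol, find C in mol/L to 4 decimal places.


C = P / H
C = 67 / 1332
C = 0.0503 mol/L


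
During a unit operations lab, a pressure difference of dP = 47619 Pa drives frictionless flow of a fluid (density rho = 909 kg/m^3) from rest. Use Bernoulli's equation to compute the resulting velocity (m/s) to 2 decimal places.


v = sqrt(2*dP/rho)
v = sqrt(2*47619/909)
v = sqrt(104.772277)
v = 10.24 m/s


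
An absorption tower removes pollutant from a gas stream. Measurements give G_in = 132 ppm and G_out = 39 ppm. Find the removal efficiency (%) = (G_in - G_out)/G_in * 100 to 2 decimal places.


Efficiency = (G_in - G_out) / G_in * 100%
Efficiency = (132 - 39) / 132 * 100
Efficiency = 93 / 132 * 100
Efficiency = 70.45%


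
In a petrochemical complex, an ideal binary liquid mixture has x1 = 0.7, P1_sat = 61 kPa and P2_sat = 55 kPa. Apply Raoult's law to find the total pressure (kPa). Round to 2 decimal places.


P = x1*P1_sat + x2*P2_sat
x2 = 1 - x1 = 1 - 0.7 = 0.3
P = 0.7*61 + 0.3*55
P = 42.7 + 16.5
P = 59.20 kPa


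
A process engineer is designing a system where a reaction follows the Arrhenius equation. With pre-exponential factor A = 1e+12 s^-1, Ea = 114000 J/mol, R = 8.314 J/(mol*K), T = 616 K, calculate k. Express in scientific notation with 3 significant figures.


k = A * exp(-Ea/(R*T))
k = 1e+12 * exp(-114000 / (8.314 * 616))
k = 1e+12 * exp(-22.259434)
k = 2.15e+02


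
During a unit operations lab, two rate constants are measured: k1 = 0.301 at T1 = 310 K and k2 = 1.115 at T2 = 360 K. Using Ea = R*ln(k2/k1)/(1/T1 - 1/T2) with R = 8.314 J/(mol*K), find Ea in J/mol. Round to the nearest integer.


Ea = R * ln(k2/k1) / (1/T1 - 1/T2)
ln(k2/k1) = ln(1.115/0.301) = 1.3094994
1/T1 - 1/T2 = 1/310 - 1/360 = 0.000448028674
Ea = 8.314 * 1.3094994 / 0.000448028674
Ea = 24300 J/mol


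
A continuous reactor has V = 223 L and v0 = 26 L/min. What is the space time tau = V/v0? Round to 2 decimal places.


tau = V / v0
tau = 223 / 26
tau = 8.58 min


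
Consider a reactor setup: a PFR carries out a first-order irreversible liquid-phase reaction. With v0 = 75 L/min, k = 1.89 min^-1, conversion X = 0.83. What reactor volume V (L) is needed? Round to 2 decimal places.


V = (v0/k) * ln(1/(1-X))
V = (75/1.89) * ln(1/(1-0.83))
V = 39.68254 * ln(5.882353)
V = 39.68254 * 1.771957
V = 70.32 L


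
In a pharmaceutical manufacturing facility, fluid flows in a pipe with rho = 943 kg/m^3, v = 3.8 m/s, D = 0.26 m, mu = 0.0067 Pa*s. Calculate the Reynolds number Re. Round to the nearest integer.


Re = rho * v * D / mu
Re = 943 * 3.8 * 0.26 / 0.0067
Re = 931.684 / 0.0067
Re = 139057


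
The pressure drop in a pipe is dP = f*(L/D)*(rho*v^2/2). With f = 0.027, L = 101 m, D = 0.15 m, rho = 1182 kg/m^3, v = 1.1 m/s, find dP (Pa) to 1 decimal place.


dP = f * (L/D) * (rho*v^2/2)
dP = 0.027 * (101/0.15) * (1182*1.1^2/2)
L/D = 673.33333333
rho*v^2/2 = 1182*1.21/2 = 715.11
dP = 0.027 * 673.33333333 * 715.11
dP = 13000.7 Pa


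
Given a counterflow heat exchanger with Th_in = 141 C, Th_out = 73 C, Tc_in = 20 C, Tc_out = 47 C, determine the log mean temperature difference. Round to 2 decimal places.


dT1 = Th_in - Tc_out = 141 - 47 = 94
dT2 = Th_out - Tc_in = 73 - 20 = 53
LMTD = (dT1 - dT2) / ln(dT1/dT2)
LMTD = (94 - 53) / ln(94/53)
LMTD = 71.55 K


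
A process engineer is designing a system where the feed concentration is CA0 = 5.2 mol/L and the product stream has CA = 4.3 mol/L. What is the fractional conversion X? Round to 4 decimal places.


X = (CA0 - CA) / CA0
X = (5.2 - 4.3) / 5.2
X = 0.9 / 5.2
X = 0.1731


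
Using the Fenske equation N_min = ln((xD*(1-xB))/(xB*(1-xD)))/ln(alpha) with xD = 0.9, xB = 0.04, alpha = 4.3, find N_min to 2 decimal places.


N_min = ln((xD*(1-xB))/(xB*(1-xD))) / ln(alpha)
Numerator inside ln: 0.864 / 0.004 = 216.0
ln(216.0) = 5.375278
ln(alpha) = ln(4.3) = 1.458615
N_min = 5.375278 / 1.458615 = 3.69


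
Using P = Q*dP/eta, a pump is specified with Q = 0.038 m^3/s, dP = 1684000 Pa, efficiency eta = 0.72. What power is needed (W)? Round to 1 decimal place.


P = Q * dP / eta
P = 0.038 * 1684000 / 0.72
P = 63992.0 / 0.72
P = 88877.8 W


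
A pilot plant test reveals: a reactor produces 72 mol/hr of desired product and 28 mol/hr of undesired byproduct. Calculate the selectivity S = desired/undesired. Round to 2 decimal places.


S = desired product rate / undesired product rate
S = 72 / 28
S = 2.57


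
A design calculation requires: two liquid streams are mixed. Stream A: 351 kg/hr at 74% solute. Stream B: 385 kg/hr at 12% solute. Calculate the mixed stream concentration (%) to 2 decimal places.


Mass balance on solute: F1*x1 + F2*x2 = F3*x3
F3 = F1 + F2 = 351 + 385 = 736 kg/hr
x3 = (F1*x1 + F2*x2)/F3
x3 = (351*0.74 + 385*0.12) / 736
x3 = 41.57%


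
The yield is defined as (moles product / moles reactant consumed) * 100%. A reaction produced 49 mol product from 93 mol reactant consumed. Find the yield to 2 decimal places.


Yield = (moles product / moles consumed) * 100%
Yield = (49 / 93) * 100
Yield = 0.5269 * 100
Yield = 52.69%


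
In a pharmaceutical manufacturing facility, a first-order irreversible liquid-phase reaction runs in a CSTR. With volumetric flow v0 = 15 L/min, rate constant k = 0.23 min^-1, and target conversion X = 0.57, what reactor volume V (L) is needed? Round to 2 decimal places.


V = v0 * X / (k * (1 - X))
V = 15 * 0.57 / (0.23 * (1 - 0.57))
V = 8.55 / (0.23 * 0.43)
V = 8.55 / 0.0989
V = 86.45 L


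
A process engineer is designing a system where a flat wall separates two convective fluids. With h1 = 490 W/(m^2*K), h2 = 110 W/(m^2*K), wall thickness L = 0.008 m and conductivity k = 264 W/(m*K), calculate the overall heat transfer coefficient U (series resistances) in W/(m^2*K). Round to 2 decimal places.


1/U = 1/h1 + L/k + 1/h2
1/U = 1/490 + 0.008/264 + 1/110
1/U = 0.0020408163 + 3.0303e-05 + 0.0090909091
1/U = 0.0111620284
U = 89.59 W/(m^2*K)


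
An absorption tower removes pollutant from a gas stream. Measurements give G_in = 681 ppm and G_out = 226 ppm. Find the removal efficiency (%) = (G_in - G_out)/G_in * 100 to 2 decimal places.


Efficiency = (G_in - G_out) / G_in * 100%
Efficiency = (681 - 226) / 681 * 100
Efficiency = 455 / 681 * 100
Efficiency = 66.81%


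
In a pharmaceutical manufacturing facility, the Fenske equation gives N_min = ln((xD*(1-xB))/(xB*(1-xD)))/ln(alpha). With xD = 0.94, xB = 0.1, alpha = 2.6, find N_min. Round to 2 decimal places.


N_min = ln((xD*(1-xB))/(xB*(1-xD))) / ln(alpha)
Numerator inside ln: 0.846 / 0.006 = 141.0
ln(141.0) = 4.94876
ln(alpha) = ln(2.6) = 0.955511
N_min = 4.94876 / 0.955511 = 5.18


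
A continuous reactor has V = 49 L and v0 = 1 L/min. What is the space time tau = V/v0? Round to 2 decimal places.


tau = V / v0
tau = 49 / 1
tau = 49.00 min


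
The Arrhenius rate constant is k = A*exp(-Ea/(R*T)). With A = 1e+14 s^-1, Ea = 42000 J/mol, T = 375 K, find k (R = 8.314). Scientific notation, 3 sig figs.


k = A * exp(-Ea/(R*T))
k = 1e+14 * exp(-42000 / (8.314 * 375))
k = 1e+14 * exp(-13.471253)
k = 1.41e+08


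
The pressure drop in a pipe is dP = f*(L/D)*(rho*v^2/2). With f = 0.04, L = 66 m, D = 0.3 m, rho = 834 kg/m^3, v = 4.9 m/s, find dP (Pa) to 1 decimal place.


dP = f * (L/D) * (rho*v^2/2)
dP = 0.04 * (66/0.3) * (834*4.9^2/2)
L/D = 220.0
rho*v^2/2 = 834*24.01/2 = 10012.17
dP = 0.04 * 220.0 * 10012.17
dP = 88107.1 Pa


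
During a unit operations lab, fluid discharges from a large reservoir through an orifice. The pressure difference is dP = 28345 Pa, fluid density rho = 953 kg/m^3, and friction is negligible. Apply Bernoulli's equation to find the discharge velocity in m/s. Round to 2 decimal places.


v = sqrt(2*dP/rho)
v = sqrt(2*28345/953)
v = sqrt(59.485834)
v = 7.71 m/s


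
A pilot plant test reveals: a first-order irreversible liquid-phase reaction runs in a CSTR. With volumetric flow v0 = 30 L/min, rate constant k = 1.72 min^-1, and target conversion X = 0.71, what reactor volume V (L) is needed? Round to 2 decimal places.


V = v0 * X / (k * (1 - X))
V = 30 * 0.71 / (1.72 * (1 - 0.71))
V = 21.3 / (1.72 * 0.29)
V = 21.3 / 0.4988
V = 42.70 L


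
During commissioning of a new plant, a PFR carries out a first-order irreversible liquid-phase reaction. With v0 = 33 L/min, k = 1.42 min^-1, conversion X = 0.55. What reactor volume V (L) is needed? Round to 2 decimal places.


V = (v0/k) * ln(1/(1-X))
V = (33/1.42) * ln(1/(1-0.55))
V = 23.239437 * ln(2.222222)
V = 23.239437 * 0.798508
V = 18.56 L


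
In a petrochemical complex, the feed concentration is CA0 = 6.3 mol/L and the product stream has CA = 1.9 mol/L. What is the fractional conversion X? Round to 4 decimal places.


X = (CA0 - CA) / CA0
X = (6.3 - 1.9) / 6.3
X = 4.4 / 6.3
X = 0.6984


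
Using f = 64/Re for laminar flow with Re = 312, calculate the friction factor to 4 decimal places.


f = 64 / Re
f = 64 / 312
f = 0.2051


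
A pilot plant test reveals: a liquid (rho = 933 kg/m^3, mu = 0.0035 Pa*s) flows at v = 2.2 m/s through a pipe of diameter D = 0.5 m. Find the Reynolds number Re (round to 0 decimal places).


Re = rho * v * D / mu
Re = 933 * 2.2 * 0.5 / 0.0035
Re = 1026.3 / 0.0035
Re = 293229


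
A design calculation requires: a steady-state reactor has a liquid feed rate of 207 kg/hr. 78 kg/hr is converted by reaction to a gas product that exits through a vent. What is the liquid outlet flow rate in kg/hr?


Steady-state mass balance on the main outlet: F_out = F_in - F_removed
F_out = 207 - 78
F_out = 129 kg/hr


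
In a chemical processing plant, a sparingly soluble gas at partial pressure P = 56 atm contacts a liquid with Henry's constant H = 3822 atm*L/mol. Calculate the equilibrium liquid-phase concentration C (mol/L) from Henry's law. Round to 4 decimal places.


C = P / H
C = 56 / 3822
C = 0.0147 mol/L


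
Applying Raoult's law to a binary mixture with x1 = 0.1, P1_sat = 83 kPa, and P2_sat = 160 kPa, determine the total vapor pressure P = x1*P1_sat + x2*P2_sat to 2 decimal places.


P = x1*P1_sat + x2*P2_sat
x2 = 1 - x1 = 1 - 0.1 = 0.9
P = 0.1*83 + 0.9*160
P = 8.3 + 144.0
P = 152.30 kPa


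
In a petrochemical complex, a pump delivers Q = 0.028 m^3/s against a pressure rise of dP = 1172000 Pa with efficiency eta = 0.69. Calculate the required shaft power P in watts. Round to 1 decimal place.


P = Q * dP / eta
P = 0.028 * 1172000 / 0.69
P = 32816.0 / 0.69
P = 47559.4 W


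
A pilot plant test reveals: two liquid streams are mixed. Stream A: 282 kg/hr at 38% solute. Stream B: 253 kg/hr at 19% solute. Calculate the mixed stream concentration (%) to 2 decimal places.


Mass balance on solute: F1*x1 + F2*x2 = F3*x3
F3 = F1 + F2 = 282 + 253 = 535 kg/hr
x3 = (F1*x1 + F2*x2)/F3
x3 = (282*0.38 + 253*0.19) / 535
x3 = 29.01%


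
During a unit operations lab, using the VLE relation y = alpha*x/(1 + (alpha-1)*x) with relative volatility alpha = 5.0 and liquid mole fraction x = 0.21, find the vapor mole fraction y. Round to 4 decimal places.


y = alpha*x / (1 + (alpha-1)*x)
y = 5.0*0.21 / (1 + (5.0-1)*0.21)
y = 1.05 / (1 + 0.84)
y = 1.05 / 1.84
y = 0.5707


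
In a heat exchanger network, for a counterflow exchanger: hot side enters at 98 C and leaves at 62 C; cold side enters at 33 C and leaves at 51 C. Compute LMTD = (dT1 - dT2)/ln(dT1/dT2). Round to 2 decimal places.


dT1 = Th_in - Tc_out = 98 - 51 = 47
dT2 = Th_out - Tc_in = 62 - 33 = 29
LMTD = (dT1 - dT2) / ln(dT1/dT2)
LMTD = (47 - 29) / ln(47/29)
LMTD = 37.28 K


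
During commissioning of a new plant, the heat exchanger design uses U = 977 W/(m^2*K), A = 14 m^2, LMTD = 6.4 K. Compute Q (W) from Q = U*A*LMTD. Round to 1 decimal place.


Q = U * A * LMTD
Q = 977 * 14 * 6.4
Q = 87539.2 W


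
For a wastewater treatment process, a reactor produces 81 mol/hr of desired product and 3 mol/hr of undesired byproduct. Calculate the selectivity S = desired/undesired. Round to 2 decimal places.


S = desired product rate / undesired product rate
S = 81 / 3
S = 27.00


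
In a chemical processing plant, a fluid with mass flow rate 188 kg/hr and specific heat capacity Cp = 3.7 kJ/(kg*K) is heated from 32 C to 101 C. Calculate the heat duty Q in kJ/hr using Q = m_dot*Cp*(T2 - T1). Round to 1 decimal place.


Q = m_dot * Cp * (T2 - T1)
Q = 188 * 3.7 * (101 - 32)
Q = 188 * 3.7 * 69
Q = 47996.4 kJ/hr


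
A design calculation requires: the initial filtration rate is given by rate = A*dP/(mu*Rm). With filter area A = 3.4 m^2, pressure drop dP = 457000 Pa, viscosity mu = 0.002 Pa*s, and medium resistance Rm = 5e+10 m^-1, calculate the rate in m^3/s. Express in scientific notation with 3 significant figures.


rate = A * dP / (mu * Rm)
rate = 3.4 * 457000 / (0.002 * 5e+10)
rate = 1553800.0 / 1.000e+08
rate = 1.55e-02 m^3/s


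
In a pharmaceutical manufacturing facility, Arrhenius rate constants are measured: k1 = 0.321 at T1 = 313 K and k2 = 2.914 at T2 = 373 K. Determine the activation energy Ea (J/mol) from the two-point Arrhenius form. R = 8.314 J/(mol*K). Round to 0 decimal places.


Ea = R * ln(k2/k1) / (1/T1 - 1/T2)
ln(k2/k1) = ln(2.914/0.321) = 2.2058409
1/T1 - 1/T2 = 1/313 - 1/373 = 0.000513923031
Ea = 8.314 * 2.2058409 / 0.000513923031
Ea = 35685 J/mol


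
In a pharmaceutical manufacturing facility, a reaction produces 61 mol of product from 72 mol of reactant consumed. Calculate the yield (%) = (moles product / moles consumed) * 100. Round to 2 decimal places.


Yield = (moles product / moles consumed) * 100%
Yield = (61 / 72) * 100
Yield = 0.8472 * 100
Yield = 84.72%


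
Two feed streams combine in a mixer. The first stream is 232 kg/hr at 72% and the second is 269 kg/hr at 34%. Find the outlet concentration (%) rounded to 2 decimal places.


Mass balance on solute: F1*x1 + F2*x2 = F3*x3
F3 = F1 + F2 = 232 + 269 = 501 kg/hr
x3 = (F1*x1 + F2*x2)/F3
x3 = (232*0.72 + 269*0.34) / 501
x3 = 51.60%


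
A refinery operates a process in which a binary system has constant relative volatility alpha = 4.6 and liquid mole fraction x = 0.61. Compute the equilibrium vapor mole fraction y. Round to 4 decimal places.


y = alpha*x / (1 + (alpha-1)*x)
y = 4.6*0.61 / (1 + (4.6-1)*0.61)
y = 2.806 / (1 + 2.196)
y = 2.806 / 3.196
y = 0.8780


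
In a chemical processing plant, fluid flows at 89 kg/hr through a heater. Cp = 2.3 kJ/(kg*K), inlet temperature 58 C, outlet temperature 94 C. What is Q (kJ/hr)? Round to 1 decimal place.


Q = m_dot * Cp * (T2 - T1)
Q = 89 * 2.3 * (94 - 58)
Q = 89 * 2.3 * 36
Q = 7369.2 kJ/hr


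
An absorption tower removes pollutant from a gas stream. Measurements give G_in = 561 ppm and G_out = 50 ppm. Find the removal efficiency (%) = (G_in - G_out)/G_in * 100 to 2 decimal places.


Efficiency = (G_in - G_out) / G_in * 100%
Efficiency = (561 - 50) / 561 * 100
Efficiency = 511 / 561 * 100
Efficiency = 91.09%


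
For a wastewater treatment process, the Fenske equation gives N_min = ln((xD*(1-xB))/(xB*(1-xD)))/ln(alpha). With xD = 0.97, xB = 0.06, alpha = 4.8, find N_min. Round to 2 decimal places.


N_min = ln((xD*(1-xB))/(xB*(1-xD))) / ln(alpha)
Numerator inside ln: 0.9118 / 0.0018 = 506.555556
ln(506.555556) = 6.227634
ln(alpha) = ln(4.8) = 1.568616
N_min = 6.227634 / 1.568616 = 3.97


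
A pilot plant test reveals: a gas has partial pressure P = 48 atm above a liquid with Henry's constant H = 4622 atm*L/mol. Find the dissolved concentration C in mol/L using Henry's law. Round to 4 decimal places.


C = P / H
C = 48 / 4622
C = 0.0104 mol/L


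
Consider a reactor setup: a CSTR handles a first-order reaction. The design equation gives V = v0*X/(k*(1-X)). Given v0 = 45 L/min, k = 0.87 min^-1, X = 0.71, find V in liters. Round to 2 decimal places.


V = v0 * X / (k * (1 - X))
V = 45 * 0.71 / (0.87 * (1 - 0.71))
V = 31.95 / (0.87 * 0.29)
V = 31.95 / 0.2523
V = 126.63 L


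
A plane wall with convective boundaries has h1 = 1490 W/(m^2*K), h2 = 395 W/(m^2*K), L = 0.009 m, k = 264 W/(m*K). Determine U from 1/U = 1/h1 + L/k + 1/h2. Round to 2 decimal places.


1/U = 1/h1 + L/k + 1/h2
1/U = 1/1490 + 0.009/264 + 1/395
1/U = 0.0006711409 + 3.40909e-05 + 0.0025316456
1/U = 0.0032368774
U = 308.94 W/(m^2*K)


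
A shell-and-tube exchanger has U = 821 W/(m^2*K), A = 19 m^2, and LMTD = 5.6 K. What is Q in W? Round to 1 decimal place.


Q = U * A * LMTD
Q = 821 * 19 * 5.6
Q = 87354.4 W


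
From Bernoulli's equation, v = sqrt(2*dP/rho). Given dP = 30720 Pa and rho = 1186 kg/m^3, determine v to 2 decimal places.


v = sqrt(2*dP/rho)
v = sqrt(2*30720/1186)
v = sqrt(51.804384)
v = 7.20 m/s


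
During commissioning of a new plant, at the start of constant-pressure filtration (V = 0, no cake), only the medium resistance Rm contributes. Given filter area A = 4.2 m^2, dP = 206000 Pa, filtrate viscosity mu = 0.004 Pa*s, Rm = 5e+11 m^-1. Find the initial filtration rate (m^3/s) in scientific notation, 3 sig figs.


rate = A * dP / (mu * Rm)
rate = 4.2 * 206000 / (0.004 * 5e+11)
rate = 865200.0 / 2.000e+09
rate = 4.33e-04 m^3/s


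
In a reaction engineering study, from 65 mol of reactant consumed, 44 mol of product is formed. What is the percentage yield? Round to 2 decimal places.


Yield = (moles product / moles consumed) * 100%
Yield = (44 / 65) * 100
Yield = 0.6769 * 100
Yield = 67.69%


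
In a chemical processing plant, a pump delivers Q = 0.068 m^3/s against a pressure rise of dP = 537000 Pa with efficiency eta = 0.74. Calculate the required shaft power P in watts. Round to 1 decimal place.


P = Q * dP / eta
P = 0.068 * 537000 / 0.74
P = 36516.0 / 0.74
P = 49345.9 W


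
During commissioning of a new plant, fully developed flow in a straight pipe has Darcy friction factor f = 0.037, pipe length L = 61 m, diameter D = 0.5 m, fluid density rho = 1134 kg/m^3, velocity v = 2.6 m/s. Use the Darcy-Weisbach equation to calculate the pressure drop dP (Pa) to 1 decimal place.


dP = f * (L/D) * (rho*v^2/2)
dP = 0.037 * (61/0.5) * (1134*2.6^2/2)
L/D = 122.0
rho*v^2/2 = 1134*6.76/2 = 3832.92
dP = 0.037 * 122.0 * 3832.92
dP = 17301.8 Pa


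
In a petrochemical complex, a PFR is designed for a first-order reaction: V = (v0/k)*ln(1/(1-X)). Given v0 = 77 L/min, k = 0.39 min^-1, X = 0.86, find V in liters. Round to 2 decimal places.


V = (v0/k) * ln(1/(1-X))
V = (77/0.39) * ln(1/(1-0.86))
V = 197.435897 * ln(7.142857)
V = 197.435897 * 1.966113
V = 388.18 L


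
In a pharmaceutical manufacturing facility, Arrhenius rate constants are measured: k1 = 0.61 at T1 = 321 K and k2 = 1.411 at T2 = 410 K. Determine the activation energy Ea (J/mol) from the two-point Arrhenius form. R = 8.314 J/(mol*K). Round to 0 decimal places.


Ea = R * ln(k2/k1) / (1/T1 - 1/T2)
ln(k2/k1) = ln(1.411/0.61) = 0.838595
1/T1 - 1/T2 = 1/321 - 1/410 = 0.000676240407
Ea = 8.314 * 0.838595 / 0.000676240407
Ea = 10310 J/mol


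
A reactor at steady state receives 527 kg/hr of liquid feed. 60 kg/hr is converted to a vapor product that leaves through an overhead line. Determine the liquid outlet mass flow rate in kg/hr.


Steady-state mass balance on the main outlet: F_out = F_in - F_removed
F_out = 527 - 60
F_out = 467 kg/hr


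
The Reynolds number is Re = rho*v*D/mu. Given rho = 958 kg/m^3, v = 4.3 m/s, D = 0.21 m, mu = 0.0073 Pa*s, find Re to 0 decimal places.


Re = rho * v * D / mu
Re = 958 * 4.3 * 0.21 / 0.0073
Re = 865.074 / 0.0073
Re = 118503


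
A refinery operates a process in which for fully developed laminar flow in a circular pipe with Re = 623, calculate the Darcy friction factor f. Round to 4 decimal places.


f = 64 / Re
f = 64 / 623
f = 0.1027


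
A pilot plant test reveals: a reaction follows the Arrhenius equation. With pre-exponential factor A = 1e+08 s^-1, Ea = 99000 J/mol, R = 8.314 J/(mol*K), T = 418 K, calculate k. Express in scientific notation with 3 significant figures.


k = A * exp(-Ea/(R*T))
k = 1e+08 * exp(-99000 / (8.314 * 418))
k = 1e+08 * exp(-28.487143)
k = 4.25e-05


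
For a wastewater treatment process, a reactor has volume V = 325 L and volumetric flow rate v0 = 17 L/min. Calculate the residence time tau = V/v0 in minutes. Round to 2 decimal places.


tau = V / v0
tau = 325 / 17
tau = 19.12 min


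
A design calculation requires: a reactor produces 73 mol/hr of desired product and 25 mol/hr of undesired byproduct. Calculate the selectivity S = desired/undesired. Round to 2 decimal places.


S = desired product rate / undesired product rate
S = 73 / 25
S = 2.92


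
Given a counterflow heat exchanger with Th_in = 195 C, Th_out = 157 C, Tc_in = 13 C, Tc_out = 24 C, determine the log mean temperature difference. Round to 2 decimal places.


dT1 = Th_in - Tc_out = 195 - 24 = 171
dT2 = Th_out - Tc_in = 157 - 13 = 144
LMTD = (dT1 - dT2) / ln(dT1/dT2)
LMTD = (171 - 144) / ln(171/144)
LMTD = 157.11 K


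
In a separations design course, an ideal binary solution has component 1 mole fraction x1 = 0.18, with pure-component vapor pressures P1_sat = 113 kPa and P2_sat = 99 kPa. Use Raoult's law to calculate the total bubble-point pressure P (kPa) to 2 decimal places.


P = x1*P1_sat + x2*P2_sat
x2 = 1 - x1 = 1 - 0.18 = 0.82
P = 0.18*113 + 0.82*99
P = 20.34 + 81.18
P = 101.52 kPa


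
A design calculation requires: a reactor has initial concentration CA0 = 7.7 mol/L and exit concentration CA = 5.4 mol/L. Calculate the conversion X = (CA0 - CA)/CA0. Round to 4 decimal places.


X = (CA0 - CA) / CA0
X = (7.7 - 5.4) / 7.7
X = 2.3 / 7.7
X = 0.2987


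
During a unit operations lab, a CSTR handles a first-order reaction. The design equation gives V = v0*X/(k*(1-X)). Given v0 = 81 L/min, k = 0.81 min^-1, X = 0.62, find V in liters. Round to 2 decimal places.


V = v0 * X / (k * (1 - X))
V = 81 * 0.62 / (0.81 * (1 - 0.62))
V = 50.22 / (0.81 * 0.38)
V = 50.22 / 0.3078
V = 163.16 L


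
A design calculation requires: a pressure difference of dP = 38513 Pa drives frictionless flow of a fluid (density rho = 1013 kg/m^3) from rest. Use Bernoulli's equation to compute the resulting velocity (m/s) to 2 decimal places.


v = sqrt(2*dP/rho)
v = sqrt(2*38513/1013)
v = sqrt(76.037512)
v = 8.72 m/s


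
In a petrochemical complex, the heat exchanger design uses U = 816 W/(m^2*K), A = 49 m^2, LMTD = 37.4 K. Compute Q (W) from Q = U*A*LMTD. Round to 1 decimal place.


Q = U * A * LMTD
Q = 816 * 49 * 37.4
Q = 1495401.6 W


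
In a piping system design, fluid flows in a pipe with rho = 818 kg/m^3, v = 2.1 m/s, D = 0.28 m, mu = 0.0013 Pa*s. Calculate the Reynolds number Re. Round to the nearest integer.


Re = rho * v * D / mu
Re = 818 * 2.1 * 0.28 / 0.0013
Re = 480.984 / 0.0013
Re = 369988


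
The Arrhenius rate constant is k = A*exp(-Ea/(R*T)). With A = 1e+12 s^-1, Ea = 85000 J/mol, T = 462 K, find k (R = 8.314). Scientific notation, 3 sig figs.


k = A * exp(-Ea/(R*T))
k = 1e+12 * exp(-85000 / (8.314 * 462))
k = 1e+12 * exp(-22.129262)
k = 2.45e+02


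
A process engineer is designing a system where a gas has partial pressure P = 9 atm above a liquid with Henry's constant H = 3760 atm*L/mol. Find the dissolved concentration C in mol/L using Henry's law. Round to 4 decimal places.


C = P / H
C = 9 / 3760
C = 0.0024 mol/L


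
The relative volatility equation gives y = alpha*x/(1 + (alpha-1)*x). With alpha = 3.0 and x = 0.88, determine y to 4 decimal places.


y = alpha*x / (1 + (alpha-1)*x)
y = 3.0*0.88 / (1 + (3.0-1)*0.88)
y = 2.64 / (1 + 1.76)
y = 2.64 / 2.76
y = 0.9565


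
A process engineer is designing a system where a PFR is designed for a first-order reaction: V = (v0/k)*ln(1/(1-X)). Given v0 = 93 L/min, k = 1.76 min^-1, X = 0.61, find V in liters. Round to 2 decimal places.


V = (v0/k) * ln(1/(1-X))
V = (93/1.76) * ln(1/(1-0.61))
V = 52.840909 * ln(2.564103)
V = 52.840909 * 0.941609
V = 49.76 L


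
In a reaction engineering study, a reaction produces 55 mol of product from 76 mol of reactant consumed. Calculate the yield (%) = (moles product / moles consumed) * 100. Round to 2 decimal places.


Yield = (moles product / moles consumed) * 100%
Yield = (55 / 76) * 100
Yield = 0.7237 * 100
Yield = 72.37%


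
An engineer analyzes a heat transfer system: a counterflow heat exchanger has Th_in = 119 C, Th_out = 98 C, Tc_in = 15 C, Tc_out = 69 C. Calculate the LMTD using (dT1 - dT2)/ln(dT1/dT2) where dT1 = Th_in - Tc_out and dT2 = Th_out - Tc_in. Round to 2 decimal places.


dT1 = Th_in - Tc_out = 119 - 69 = 50
dT2 = Th_out - Tc_in = 98 - 15 = 83
LMTD = (dT1 - dT2) / ln(dT1/dT2)
LMTD = (50 - 83) / ln(50/83)
LMTD = 65.11 K


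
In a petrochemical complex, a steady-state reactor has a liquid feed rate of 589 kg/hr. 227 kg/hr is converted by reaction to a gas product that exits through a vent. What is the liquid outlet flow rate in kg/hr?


Steady-state mass balance on the main outlet: F_out = F_in - F_removed
F_out = 589 - 227
F_out = 362 kg/hr


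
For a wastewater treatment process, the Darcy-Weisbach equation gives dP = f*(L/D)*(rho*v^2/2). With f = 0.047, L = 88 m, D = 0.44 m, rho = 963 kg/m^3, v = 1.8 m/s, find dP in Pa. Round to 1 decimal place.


dP = f * (L/D) * (rho*v^2/2)
dP = 0.047 * (88/0.44) * (963*1.8^2/2)
L/D = 200.0
rho*v^2/2 = 963*3.24/2 = 1560.06
dP = 0.047 * 200.0 * 1560.06
dP = 14664.6 Pa


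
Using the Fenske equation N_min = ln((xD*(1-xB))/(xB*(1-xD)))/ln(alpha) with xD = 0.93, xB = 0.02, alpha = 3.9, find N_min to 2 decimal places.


N_min = ln((xD*(1-xB))/(xB*(1-xD))) / ln(alpha)
Numerator inside ln: 0.9114 / 0.0014 = 651.0
ln(651.0) = 6.47851
ln(alpha) = ln(3.9) = 1.360977
N_min = 6.47851 / 1.360977 = 4.76


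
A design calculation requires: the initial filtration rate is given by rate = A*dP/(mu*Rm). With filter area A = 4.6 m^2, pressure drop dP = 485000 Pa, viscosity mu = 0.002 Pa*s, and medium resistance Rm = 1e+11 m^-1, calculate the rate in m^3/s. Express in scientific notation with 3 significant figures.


rate = A * dP / (mu * Rm)
rate = 4.6 * 485000 / (0.002 * 1e+11)
rate = 2231000.0 / 2.000e+08
rate = 1.12e-02 m^3/s


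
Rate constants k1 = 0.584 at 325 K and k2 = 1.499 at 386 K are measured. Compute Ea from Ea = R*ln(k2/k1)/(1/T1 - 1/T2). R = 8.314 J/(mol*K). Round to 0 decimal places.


Ea = R * ln(k2/k1) / (1/T1 - 1/T2)
ln(k2/k1) = ln(1.499/0.584) = 0.9426525
1/T1 - 1/T2 = 1/325 - 1/386 = 0.000486249502
Ea = 8.314 * 0.9426525 / 0.000486249502
Ea = 16118 J/mol


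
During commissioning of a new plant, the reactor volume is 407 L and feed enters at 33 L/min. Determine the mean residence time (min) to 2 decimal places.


tau = V / v0
tau = 407 / 33
tau = 12.33 min


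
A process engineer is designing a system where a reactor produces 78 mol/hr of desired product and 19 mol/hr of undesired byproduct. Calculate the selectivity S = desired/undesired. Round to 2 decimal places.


S = desired product rate / undesired product rate
S = 78 / 19
S = 4.11


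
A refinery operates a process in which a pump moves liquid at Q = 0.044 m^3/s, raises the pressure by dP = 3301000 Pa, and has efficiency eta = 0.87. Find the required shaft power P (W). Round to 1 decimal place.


P = Q * dP / eta
P = 0.044 * 3301000 / 0.87
P = 145244.0 / 0.87
P = 166947.1 W


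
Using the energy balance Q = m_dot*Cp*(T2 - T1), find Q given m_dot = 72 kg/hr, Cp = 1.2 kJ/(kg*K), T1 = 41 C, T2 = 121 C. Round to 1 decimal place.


Q = m_dot * Cp * (T2 - T1)
Q = 72 * 1.2 * (121 - 41)
Q = 72 * 1.2 * 80
Q = 6912.0 kJ/hr


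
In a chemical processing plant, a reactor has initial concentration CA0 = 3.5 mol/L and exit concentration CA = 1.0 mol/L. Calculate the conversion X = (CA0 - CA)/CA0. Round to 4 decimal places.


X = (CA0 - CA) / CA0
X = (3.5 - 1.0) / 3.5
X = 2.5 / 3.5
X = 0.7143


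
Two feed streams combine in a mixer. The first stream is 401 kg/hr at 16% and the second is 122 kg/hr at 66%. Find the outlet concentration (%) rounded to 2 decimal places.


Mass balance on solute: F1*x1 + F2*x2 = F3*x3
F3 = F1 + F2 = 401 + 122 = 523 kg/hr
x3 = (F1*x1 + F2*x2)/F3
x3 = (401*0.16 + 122*0.66) / 523
x3 = 27.66%


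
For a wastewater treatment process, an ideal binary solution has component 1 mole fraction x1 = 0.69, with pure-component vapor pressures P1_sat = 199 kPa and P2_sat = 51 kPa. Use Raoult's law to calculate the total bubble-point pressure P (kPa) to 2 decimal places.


P = x1*P1_sat + x2*P2_sat
x2 = 1 - x1 = 1 - 0.69 = 0.31
P = 0.69*199 + 0.31*51
P = 137.31 + 15.81
P = 153.12 kPa


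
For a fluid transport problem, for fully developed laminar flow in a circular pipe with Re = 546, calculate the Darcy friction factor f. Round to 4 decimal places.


f = 64 / Re
f = 64 / 546
f = 0.1172


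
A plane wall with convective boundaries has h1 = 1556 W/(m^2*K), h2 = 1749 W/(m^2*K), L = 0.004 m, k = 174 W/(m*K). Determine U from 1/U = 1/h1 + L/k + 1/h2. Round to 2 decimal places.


1/U = 1/h1 + L/k + 1/h2
1/U = 1/1556 + 0.004/174 + 1/1749
1/U = 0.0006426735 + 2.29885e-05 + 0.0005717553
1/U = 0.0012374173
U = 808.13 W/(m^2*K)


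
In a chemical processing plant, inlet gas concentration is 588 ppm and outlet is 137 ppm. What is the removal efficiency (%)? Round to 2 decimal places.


Efficiency = (G_in - G_out) / G_in * 100%
Efficiency = (588 - 137) / 588 * 100
Efficiency = 451 / 588 * 100
Efficiency = 76.70%


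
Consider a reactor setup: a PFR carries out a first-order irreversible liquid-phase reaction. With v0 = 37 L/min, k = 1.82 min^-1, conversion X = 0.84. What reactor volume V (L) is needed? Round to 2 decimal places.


V = (v0/k) * ln(1/(1-X))
V = (37/1.82) * ln(1/(1-0.84))
V = 20.32967 * ln(6.25)
V = 20.32967 * 1.832581
V = 37.26 L


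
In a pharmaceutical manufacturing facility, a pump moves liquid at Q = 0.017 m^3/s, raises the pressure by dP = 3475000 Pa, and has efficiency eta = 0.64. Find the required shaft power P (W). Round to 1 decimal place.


P = Q * dP / eta
P = 0.017 * 3475000 / 0.64
P = 59075.0 / 0.64
P = 92304.7 W


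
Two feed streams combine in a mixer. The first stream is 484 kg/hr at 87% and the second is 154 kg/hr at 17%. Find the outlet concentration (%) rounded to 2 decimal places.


Mass balance on solute: F1*x1 + F2*x2 = F3*x3
F3 = F1 + F2 = 484 + 154 = 638 kg/hr
x3 = (F1*x1 + F2*x2)/F3
x3 = (484*0.87 + 154*0.17) / 638
x3 = 70.10%


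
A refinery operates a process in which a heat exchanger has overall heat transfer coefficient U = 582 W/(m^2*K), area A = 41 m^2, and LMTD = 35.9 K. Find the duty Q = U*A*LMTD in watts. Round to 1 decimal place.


Q = U * A * LMTD
Q = 582 * 41 * 35.9
Q = 856645.8 W


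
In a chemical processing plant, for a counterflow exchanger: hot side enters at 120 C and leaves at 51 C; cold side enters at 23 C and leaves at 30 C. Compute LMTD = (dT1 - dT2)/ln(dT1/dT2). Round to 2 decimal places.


dT1 = Th_in - Tc_out = 120 - 30 = 90
dT2 = Th_out - Tc_in = 51 - 23 = 28
LMTD = (dT1 - dT2) / ln(dT1/dT2)
LMTD = (90 - 28) / ln(90/28)
LMTD = 53.10 K


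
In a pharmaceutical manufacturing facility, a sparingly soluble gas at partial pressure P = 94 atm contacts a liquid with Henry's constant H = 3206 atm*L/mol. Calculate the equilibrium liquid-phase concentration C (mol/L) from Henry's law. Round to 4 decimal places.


C = P / H
C = 94 / 3206
C = 0.0293 mol/L


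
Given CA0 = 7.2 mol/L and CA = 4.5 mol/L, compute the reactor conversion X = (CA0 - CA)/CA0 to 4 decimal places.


X = (CA0 - CA) / CA0
X = (7.2 - 4.5) / 7.2
X = 2.7 / 7.2
X = 0.3750


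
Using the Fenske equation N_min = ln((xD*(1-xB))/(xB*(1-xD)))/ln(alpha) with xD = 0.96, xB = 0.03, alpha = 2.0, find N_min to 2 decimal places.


N_min = ln((xD*(1-xB))/(xB*(1-xD))) / ln(alpha)
Numerator inside ln: 0.9312 / 0.0012 = 776.0
ln(776.0) = 6.654153
ln(alpha) = ln(2.0) = 0.693147
N_min = 6.654153 / 0.693147 = 9.60


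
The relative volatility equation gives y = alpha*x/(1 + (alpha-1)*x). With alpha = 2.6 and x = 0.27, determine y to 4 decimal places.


y = alpha*x / (1 + (alpha-1)*x)
y = 2.6*0.27 / (1 + (2.6-1)*0.27)
y = 0.702 / (1 + 0.432)
y = 0.702 / 1.432
y = 0.4902


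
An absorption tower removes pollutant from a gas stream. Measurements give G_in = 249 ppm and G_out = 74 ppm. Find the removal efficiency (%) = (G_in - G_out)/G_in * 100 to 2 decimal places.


Efficiency = (G_in - G_out) / G_in * 100%
Efficiency = (249 - 74) / 249 * 100
Efficiency = 175 / 249 * 100
Efficiency = 70.28%


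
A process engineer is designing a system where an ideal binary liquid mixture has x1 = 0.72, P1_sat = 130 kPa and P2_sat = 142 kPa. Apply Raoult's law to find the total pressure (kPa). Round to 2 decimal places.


P = x1*P1_sat + x2*P2_sat
x2 = 1 - x1 = 1 - 0.72 = 0.28
P = 0.72*130 + 0.28*142
P = 93.6 + 39.76
P = 133.36 kPa


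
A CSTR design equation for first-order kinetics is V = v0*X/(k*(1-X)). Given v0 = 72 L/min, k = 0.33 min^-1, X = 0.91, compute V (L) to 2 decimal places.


V = v0 * X / (k * (1 - X))
V = 72 * 0.91 / (0.33 * (1 - 0.91))
V = 65.52 / (0.33 * 0.09)
V = 65.52 / 0.0297
V = 2206.06 L


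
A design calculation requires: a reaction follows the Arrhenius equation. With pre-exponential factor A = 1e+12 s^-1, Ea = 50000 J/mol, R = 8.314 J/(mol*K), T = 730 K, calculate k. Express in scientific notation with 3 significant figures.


k = A * exp(-Ea/(R*T))
k = 1e+12 * exp(-50000 / (8.314 * 730))
k = 1e+12 * exp(-8.238291)
k = 2.64e+08


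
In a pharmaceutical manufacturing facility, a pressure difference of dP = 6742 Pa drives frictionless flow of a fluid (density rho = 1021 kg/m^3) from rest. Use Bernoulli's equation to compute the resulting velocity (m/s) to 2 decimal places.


v = sqrt(2*dP/rho)
v = sqrt(2*6742/1021)
v = sqrt(13.20666)
v = 3.63 m/s


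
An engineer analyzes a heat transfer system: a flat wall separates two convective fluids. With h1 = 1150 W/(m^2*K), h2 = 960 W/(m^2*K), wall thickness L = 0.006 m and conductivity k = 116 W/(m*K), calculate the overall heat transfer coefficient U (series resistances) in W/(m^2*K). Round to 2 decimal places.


1/U = 1/h1 + L/k + 1/h2
1/U = 1/1150 + 0.006/116 + 1/960
1/U = 0.0008695652 + 5.17241e-05 + 0.0010416667
1/U = 0.001962956
U = 509.44 W/(m^2*K)


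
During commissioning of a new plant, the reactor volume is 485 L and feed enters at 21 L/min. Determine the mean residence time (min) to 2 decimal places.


tau = V / v0
tau = 485 / 21
tau = 23.10 min


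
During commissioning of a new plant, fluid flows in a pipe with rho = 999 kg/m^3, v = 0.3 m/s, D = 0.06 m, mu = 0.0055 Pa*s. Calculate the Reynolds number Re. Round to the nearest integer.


Re = rho * v * D / mu
Re = 999 * 0.3 * 0.06 / 0.0055
Re = 17.982 / 0.0055
Re = 3269


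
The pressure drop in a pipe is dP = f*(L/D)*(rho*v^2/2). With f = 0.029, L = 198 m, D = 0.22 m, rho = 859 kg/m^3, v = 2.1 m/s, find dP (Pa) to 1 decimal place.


dP = f * (L/D) * (rho*v^2/2)
dP = 0.029 * (198/0.22) * (859*2.1^2/2)
L/D = 900.0
rho*v^2/2 = 859*4.41/2 = 1894.095
dP = 0.029 * 900.0 * 1894.095
dP = 49435.9 Pa


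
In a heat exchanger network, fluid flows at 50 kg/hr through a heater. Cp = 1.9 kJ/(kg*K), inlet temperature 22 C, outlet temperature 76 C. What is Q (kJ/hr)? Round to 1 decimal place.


Q = m_dot * Cp * (T2 - T1)
Q = 50 * 1.9 * (76 - 22)
Q = 50 * 1.9 * 54
Q = 5130.0 kJ/hr


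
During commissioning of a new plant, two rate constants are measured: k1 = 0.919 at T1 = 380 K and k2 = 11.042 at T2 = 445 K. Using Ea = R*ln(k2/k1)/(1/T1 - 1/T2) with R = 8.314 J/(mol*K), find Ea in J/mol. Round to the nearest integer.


Ea = R * ln(k2/k1) / (1/T1 - 1/T2)
ln(k2/k1) = ln(11.042/0.919) = 2.4861753
1/T1 - 1/T2 = 1/380 - 1/445 = 0.000384387936
Ea = 8.314 * 2.4861753 / 0.000384387936
Ea = 53774 J/mol


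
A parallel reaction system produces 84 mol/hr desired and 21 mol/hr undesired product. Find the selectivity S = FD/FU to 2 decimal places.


S = desired product rate / undesired product rate
S = 84 / 21
S = 4.00


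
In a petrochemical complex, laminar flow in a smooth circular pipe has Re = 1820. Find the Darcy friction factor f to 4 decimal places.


f = 64 / Re
f = 64 / 1820
f = 0.0352


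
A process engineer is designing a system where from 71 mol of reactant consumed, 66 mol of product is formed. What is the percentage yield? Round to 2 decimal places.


Yield = (moles product / moles consumed) * 100%
Yield = (66 / 71) * 100
Yield = 0.9296 * 100
Yield = 92.96%


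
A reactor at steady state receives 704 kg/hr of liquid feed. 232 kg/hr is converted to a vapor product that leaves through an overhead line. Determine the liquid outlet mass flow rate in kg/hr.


Steady-state mass balance on the main outlet: F_out = F_in - F_removed
F_out = 704 - 232
F_out = 472 kg/hr


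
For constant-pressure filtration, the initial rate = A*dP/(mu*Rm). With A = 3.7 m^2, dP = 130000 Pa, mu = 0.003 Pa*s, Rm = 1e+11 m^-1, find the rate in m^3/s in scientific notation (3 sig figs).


rate = A * dP / (mu * Rm)
rate = 3.7 * 130000 / (0.003 * 1e+11)
rate = 481000.0 / 3.000e+08
rate = 1.60e-03 m^3/s


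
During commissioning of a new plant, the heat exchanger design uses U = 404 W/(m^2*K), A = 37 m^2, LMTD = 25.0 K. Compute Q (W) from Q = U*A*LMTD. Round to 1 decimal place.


Q = U * A * LMTD
Q = 404 * 37 * 25.0
Q = 373700.0 W


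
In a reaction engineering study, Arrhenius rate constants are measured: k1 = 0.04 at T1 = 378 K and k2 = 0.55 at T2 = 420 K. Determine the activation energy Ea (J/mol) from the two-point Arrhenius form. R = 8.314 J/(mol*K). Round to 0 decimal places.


Ea = R * ln(k2/k1) / (1/T1 - 1/T2)
ln(k2/k1) = ln(0.55/0.04) = 2.6210388
1/T1 - 1/T2 = 1/378 - 1/420 = 0.000264550265
Ea = 8.314 * 2.6210388 / 0.000264550265
Ea = 82371 J/mol


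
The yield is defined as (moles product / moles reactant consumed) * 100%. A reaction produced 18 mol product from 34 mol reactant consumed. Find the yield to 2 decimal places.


Yield = (moles product / moles consumed) * 100%
Yield = (18 / 34) * 100
Yield = 0.5294 * 100
Yield = 52.94%
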